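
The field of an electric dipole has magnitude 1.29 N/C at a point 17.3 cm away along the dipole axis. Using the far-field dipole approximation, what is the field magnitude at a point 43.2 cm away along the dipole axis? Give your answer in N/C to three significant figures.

Dipole fields scale as 1/r³ in the far field; the geometry is the same at both points.
E₂ = E₁ · (r₁/r₂)³ = 1.29 · (17.3/43.2)³.
(r₁/r₂)³ = (0.4005)³ = 0.06422.
E₂ ≈ 0.08285 N/C.

E ≈ 0.0828 N/C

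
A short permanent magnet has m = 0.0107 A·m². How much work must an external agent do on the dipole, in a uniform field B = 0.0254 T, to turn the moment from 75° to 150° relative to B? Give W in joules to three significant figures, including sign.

W_ext = ΔU = −mB cosθ₂ + mB cosθ₁ = mB(cosθ₁ − cosθ₂).
W = (0.0107)(0.0254)·(cos75° − cos150°) = (2.718×10⁻⁴)·(+1.1248) = 3.057×10⁻⁴ J.

W ≈ 3.06×10⁻⁴ J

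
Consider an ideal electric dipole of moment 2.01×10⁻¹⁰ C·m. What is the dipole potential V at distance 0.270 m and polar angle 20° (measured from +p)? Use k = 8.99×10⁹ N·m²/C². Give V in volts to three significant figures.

V ≈ 23.3 V

The dipole potential is V = kp cosθ / r².
V = (8.99×10⁹)(2.01×10⁻¹⁰)·cos20° / (0.270)² = 23.29 V.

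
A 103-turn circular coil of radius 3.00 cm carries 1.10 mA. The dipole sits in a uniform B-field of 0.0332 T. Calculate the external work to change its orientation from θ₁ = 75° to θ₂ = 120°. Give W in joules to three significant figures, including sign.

m = NIA = NIπa² = 103·(0.00110)·π·(0.0300)² = 3.203×10⁻⁴ A·m².
W_ext = ΔU = −mB cosθ₂ + mB cosθ₁ = mB(cosθ₁ − cosθ₂).
W = (3.203×10⁻⁴)(0.0332)·(cos75° − cos120°) = (1.063×10⁻⁵)·(+0.7588) = 8.069×10⁻⁶ J.

W ≈ 8.07×10⁻⁶ J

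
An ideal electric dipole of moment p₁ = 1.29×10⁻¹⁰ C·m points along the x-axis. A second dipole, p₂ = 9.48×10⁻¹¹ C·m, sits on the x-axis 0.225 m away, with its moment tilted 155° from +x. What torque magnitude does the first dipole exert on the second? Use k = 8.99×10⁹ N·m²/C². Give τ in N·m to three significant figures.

τ ≈ 8.16×10⁻⁹ N·m

The second dipole sits on the axis of the first, so the field there is axial: E₁ = 2kp₁/r³ along +x.
E₁ = 2(8.99×10⁹)(1.29×10⁻¹⁰)/(0.225)³ = 203.6 N/C.
Torque on the second dipole: τ = p₂ E₁ sinθ.
τ = (9.48×10⁻¹¹)(203.6)·sin155° = 8.158×10⁻⁹ N·m.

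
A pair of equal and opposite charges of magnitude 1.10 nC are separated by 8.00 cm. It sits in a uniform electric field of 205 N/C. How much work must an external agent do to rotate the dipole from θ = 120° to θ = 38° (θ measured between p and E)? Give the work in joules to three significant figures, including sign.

W ≈ -2.32×10⁻⁸ J

Dipole moment p = qd = (1.10×10⁻⁹ C)(0.0800 m) = 8.80×10⁻¹¹ C·m.
W_ext = ΔU = U(θ₂) − U(θ₁) = −pE cosθ₂ − (−pE cosθ₁) = pE(cosθ₁ − cosθ₂).
W = (8.80×10⁻¹¹)(205)·(cos120° − cos38°) = (1.804×10⁻⁸)·(-1.2880) = -2.324×10⁻⁸ J.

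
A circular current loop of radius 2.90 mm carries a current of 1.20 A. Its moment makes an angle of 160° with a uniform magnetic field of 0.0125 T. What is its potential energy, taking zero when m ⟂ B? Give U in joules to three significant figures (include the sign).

Magnetic moment m = IA = Iπa² = (1.20)·π·(0.00290)² = 3.17×10⁻⁵ A·m².
U = −m·B = −mB cosθ.
U = −(3.17×10⁻⁵)(0.0125)·cos160° = 3.724×10⁻⁷ J.

U ≈ 3.72×10⁻⁷ J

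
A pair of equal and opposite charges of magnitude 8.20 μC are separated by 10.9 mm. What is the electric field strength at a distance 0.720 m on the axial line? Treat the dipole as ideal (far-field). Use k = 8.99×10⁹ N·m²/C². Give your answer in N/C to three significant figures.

E ≈ 4310 N/C

Dipole moment p = qd = (8.20×10⁻⁶ C)(0.0109 m) = 8.938×10⁻⁸ C·m.
On the dipole axis E = 2kp/r³.
E = 2·(8.99×10⁹)(8.938×10⁻⁸) / (0.720)³ = 4306 N/C.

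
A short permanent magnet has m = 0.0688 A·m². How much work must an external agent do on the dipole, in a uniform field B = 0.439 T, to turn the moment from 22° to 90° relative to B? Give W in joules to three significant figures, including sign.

W ≈ 0.0280 J

W_ext = ΔU = −mB cosθ₂ + mB cosθ₁ = mB(cosθ₁ − cosθ₂).
W = (0.0688)(0.439)·(cos22° − cos90°) = (0.03020)·(+0.9272) = 0.02800 J.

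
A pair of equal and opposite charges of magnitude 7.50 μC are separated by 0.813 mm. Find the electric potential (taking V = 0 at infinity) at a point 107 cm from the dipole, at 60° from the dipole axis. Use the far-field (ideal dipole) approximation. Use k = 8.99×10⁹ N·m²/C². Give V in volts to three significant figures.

V ≈ 23.9 V

Dipole moment p = qd = (7.50×10⁻⁶ C)(8.13×10⁻⁴ m) = 6.098×10⁻⁹ C·m.
The dipole potential is V = kp cosθ / r².
V = (8.99×10⁹)(6.098×10⁻⁹)·cos60° / (1.07)² = 23.94 V.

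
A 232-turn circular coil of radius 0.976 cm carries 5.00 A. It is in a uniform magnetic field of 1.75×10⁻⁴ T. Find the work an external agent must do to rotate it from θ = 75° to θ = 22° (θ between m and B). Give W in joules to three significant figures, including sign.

m = NIA = NIπa² = 232·(5.00)·π·(0.00976)² = 0.3471 A·m².
W_ext = ΔU = −mB cosθ₂ + mB cosθ₁ = mB(cosθ₁ − cosθ₂).
W = (0.3471)(1.75×10⁻⁴)·(cos75° − cos22°) = (6.074×10⁻⁵)·(-0.6684) = -4.060×10⁻⁵ J.

W ≈ -4.06×10⁻⁵ J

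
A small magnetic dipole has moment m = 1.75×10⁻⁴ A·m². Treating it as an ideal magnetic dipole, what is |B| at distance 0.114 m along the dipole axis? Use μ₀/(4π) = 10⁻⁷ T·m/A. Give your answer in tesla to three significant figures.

B ≈ 2.36×10⁻⁸ T

On axis B = (μ₀/4π)·2m/r³.
B = 2·(10⁻⁷)·(1.75×10⁻⁴) / (0.114)³ = 2.362×10⁻⁸ T.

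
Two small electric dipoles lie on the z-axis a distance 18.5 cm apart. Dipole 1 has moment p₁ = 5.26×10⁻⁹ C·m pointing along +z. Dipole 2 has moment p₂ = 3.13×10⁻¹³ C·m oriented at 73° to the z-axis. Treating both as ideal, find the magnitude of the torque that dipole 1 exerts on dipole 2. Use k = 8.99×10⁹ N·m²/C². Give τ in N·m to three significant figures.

The second dipole sits on the axis of the first, so the field there is axial: E₁ = 2kp₁/r³ along +z.
E₁ = 2(8.99×10⁹)(5.26×10⁻⁹)/(0.185)³ = 1.494×10⁴ N/C.
Torque on the second dipole: τ = p₂ E₁ sinθ.
τ = (3.13×10⁻¹³)(1.494×10⁴)·sin73° = 4.471×10⁻⁹ N·m.

τ ≈ 4.47×10⁻⁹ N·m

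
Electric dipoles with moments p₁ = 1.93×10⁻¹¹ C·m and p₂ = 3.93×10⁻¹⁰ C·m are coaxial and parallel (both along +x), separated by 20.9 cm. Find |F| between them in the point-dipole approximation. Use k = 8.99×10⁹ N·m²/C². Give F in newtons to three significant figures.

On-axis field of dipole 1 at distance r: E = 2kp₁/r³. Force on dipole 2 is F = p₂·dE/dr (gradient along axis).
dE/dr = −6kp₁/r⁴, so |F| = 6kp₁p₂/r⁴ (attractive for aligned moments).
F = 6(8.99×10⁹)(1.93×10⁻¹¹)(3.93×10⁻¹⁰)/(0.209)⁴ = 2.144×10⁻⁷ N.

F ≈ 2.14×10⁻⁷ N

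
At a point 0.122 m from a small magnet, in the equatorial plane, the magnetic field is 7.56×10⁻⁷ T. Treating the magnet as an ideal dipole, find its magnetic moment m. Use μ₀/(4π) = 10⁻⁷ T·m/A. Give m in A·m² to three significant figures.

m ≈ 0.0137 A·m²

In the equatorial plane B = (μ₀/4π)·m/r³, so m = Br³·4π/(μ₀).
m = (7.56×10⁻⁷)·(0.122)³ / (10⁻⁷) = 0.01373 A·m².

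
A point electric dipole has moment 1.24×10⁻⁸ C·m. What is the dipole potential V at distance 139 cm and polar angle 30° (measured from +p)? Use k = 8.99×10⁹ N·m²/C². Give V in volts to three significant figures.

The dipole potential is V = kp cosθ / r².
V = (8.99×10⁹)(1.24×10⁻⁸)·cos30° / (1.39)² = 49.97 V.

V ≈ 50.0 V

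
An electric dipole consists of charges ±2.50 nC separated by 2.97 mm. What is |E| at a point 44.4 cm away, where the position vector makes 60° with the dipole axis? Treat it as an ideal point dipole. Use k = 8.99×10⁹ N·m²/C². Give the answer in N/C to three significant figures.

E ≈ 1.01 N/C

Dipole moment p = qd = (2.50×10⁻⁹ C)(0.00297 m) = 7.425×10⁻¹² C·m.
At angle θ the dipole field magnitude is E = (kp/r³)·√(1 + 3cos²θ).
kp/r³ = (8.99×10⁹)(7.425×10⁻¹²) / (0.444)³ = 0.7626 N/C.
√(1 + 3cos²60°) = √(1 + 3·0.2500) = √1.7500 ≈ 1.3229.
E ≈ 0.7626 × 1.323 = 1.009 N/C.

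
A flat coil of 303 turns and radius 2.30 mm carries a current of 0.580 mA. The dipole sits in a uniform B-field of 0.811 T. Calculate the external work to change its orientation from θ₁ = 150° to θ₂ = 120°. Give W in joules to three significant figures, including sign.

m = NIA = NIπa² = 303·(5.80×10⁻⁴)·π·(0.00230)² = 2.921×10⁻⁶ A·m².
W_ext = ΔU = −mB cosθ₂ + mB cosθ₁ = mB(cosθ₁ − cosθ₂).
W = (2.921×10⁻⁶)(0.811)·(cos150° − cos120°) = (2.369×10⁻⁶)·(-0.3660) = -8.671×10⁻⁷ J.

W ≈ -8.67×10⁻⁷ J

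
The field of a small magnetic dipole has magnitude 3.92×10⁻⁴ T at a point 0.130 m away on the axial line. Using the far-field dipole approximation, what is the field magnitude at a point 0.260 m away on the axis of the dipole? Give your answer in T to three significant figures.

B ≈ 4.90×10⁻⁵ T

Dipole fields scale as 1/r³ in the far field; the geometry is the same at both points.
B₂ = B₁ · (r₁/r₂)³ = 3.92×10⁻⁴ · (0.130/0.260)³.
(r₁/r₂)³ = (0.5)³ = 0.125.
B₂ ≈ 4.900×10⁻⁵ T.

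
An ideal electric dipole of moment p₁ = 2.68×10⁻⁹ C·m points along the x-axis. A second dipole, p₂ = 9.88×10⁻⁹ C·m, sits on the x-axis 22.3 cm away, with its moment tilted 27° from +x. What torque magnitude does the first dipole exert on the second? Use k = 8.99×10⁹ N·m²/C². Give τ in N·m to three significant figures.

τ ≈ 1.95×10⁻⁵ N·m

The second dipole sits on the axis of the first, so the field there is axial: E₁ = 2kp₁/r³ along +x.
E₁ = 2(8.99×10⁹)(2.68×10⁻⁹)/(0.223)³ = 4345 N/C.
Torque on the second dipole: τ = p₂ E₁ sinθ.
τ = (9.88×10⁻⁹)(4345)·sin27° = 1.949×10⁻⁵ N·m.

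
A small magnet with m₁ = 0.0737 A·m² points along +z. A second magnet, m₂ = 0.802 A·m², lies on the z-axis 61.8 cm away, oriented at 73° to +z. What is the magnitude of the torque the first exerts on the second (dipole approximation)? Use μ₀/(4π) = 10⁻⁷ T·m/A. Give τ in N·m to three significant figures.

Dipole B is on the axis of dipole A, so B₁ there is axial: B₁ = (μ₀/4π)·2m₁/r³ along +z.
B₁ = 2(10⁻⁷)(0.0737)/(0.618)³ = 6.245×10⁻⁸ T.
τ = m₂ B₁ sinθ.
τ = (0.802)(6.245×10⁻⁸)·sin73° = 4.790×10⁻⁸ N·m.

τ ≈ 4.79×10⁻⁸ N·m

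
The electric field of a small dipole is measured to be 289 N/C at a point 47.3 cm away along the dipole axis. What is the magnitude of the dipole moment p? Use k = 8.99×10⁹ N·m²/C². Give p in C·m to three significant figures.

On axis E = 2kp/r³, so p = Er³/(2k).
p = (289)·(0.473)³ / (2·8.99×10⁹) = 1.701×10⁻⁹ C·m.

p ≈ 1.70×10⁻⁹ C·m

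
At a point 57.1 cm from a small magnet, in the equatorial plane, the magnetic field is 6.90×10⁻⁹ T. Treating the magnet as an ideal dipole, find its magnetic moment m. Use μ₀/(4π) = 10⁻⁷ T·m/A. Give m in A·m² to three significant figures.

m ≈ 0.0128 A·m²

In the equatorial plane B = (μ₀/4π)·m/r³, so m = Br³·4π/(μ₀).
m = (6.90×10⁻⁹)·(0.571)³ / (10⁻⁷) = 0.01285 A·m².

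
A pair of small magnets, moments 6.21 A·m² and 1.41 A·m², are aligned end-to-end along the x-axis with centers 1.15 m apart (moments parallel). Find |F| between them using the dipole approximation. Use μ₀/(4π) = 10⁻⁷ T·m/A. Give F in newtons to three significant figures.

On-axis B of dipole 1: B = (μ₀/4π)·2m₁/r³. Force on dipole 2: F = m₂·dB/dr.
dB/dr = −(μ₀/4π)·6m₁/r⁴, so |F| = (μ₀/4π)·6m₁m₂/r⁴.
F = 6(10⁻⁷)(6.21)(1.41)/(1.15)⁴ = 3.004×10⁻⁶ N.

F ≈ 3.00×10⁻⁶ N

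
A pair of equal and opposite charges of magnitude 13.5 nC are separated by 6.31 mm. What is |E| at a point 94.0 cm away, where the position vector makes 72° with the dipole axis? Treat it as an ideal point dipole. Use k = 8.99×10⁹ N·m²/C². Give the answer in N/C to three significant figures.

Dipole moment p = qd = (1.35×10⁻⁸ C)(0.00631 m) = 8.519×10⁻¹¹ C·m.
At angle θ the dipole field magnitude is E = (kp/r³)·√(1 + 3cos²θ).
kp/r³ = (8.99×10⁹)(8.519×10⁻¹¹) / (0.940)³ = 0.9221 N/C.
√(1 + 3cos²72°) = √(1 + 3·0.0955) = √1.2865 ≈ 1.1342.
E ≈ 0.9221 × 1.134 = 1.046 N/C.

E ≈ 1.05 N/C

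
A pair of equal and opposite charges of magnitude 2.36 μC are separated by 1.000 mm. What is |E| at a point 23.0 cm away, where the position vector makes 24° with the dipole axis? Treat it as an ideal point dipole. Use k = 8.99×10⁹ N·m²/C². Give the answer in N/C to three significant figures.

E ≈ 3260 N/C

Dipole moment p = qd = (2.36×10⁻⁶ C)(0.00100 m) = 2.36×10⁻⁹ C·m.
At angle θ the dipole field magnitude is E = (kp/r³)·√(1 + 3cos²θ).
kp/r³ = (8.99×10⁹)(2.36×10⁻⁹) / (0.230)³ = 1744 N/C.
√(1 + 3cos²24°) = √(1 + 3·0.8346) = √3.5037 ≈ 1.8718.
E ≈ 1744 × 1.872 = 3264 N/C.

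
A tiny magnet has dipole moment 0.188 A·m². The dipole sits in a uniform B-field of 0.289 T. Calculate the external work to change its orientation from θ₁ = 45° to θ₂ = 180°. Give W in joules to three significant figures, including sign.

W_ext = ΔU = −mB cosθ₂ + mB cosθ₁ = mB(cosθ₁ − cosθ₂).
W = (0.188)(0.289)·(cos45° − cos180°) = (0.05433)·(+1.7071) = 0.09275 J.

W ≈ 0.0928 J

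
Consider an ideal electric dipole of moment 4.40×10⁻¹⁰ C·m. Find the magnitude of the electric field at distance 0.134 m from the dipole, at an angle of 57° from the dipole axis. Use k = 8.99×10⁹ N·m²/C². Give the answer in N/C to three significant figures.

At angle θ the dipole field magnitude is E = (kp/r³)·√(1 + 3cos²θ).
kp/r³ = (8.99×10⁹)(4.40×10⁻¹⁰) / (0.134)³ = 1644 N/C.
√(1 + 3cos²57°) = √(1 + 3·0.2966) = √1.8899 ≈ 1.3747.
E ≈ 1644 × 1.375 = 2260 N/C.

E ≈ 2260 N/C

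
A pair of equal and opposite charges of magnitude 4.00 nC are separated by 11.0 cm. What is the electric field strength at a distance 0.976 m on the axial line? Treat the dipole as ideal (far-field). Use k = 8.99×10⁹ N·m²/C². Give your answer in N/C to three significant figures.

Dipole moment p = qd = (4.00×10⁻⁹ C)(0.110 m) = 4.40×10⁻¹⁰ C·m.
On the dipole axis E = 2kp/r³.
E = 2·(8.99×10⁹)(4.40×10⁻¹⁰) / (0.976)³ = 8.509 N/C.

E ≈ 8.51 N/C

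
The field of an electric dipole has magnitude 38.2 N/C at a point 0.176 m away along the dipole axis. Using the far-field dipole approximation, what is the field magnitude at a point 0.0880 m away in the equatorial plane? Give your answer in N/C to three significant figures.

E ≈ 153 N/C

Dipole fields scale as 1/r³ in the far field.
The axial field is twice the equatorial field at the same r, so the geometry factor is 1/2.
E₂ = E₁ · (1/2) · (r₁/r₂)³ = 38.2 · 0.5 · (0.176/0.0880)³.
(r₁/r₂)³ = (2)³ = 8.
E₂ ≈ 152.8 N/C.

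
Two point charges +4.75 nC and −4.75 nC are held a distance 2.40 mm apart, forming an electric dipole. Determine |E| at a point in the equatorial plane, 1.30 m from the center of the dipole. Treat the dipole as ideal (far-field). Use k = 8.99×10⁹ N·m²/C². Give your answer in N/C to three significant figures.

E ≈ 0.0466 N/C

Dipole moment p = qd = (4.75×10⁻⁹ C)(0.00240 m) = 1.14×10⁻¹¹ C·m.
In the equatorial plane E = kp/r³.
E = (8.99×10⁹)(1.14×10⁻¹¹) / (1.30)³ = 0.04665 N/C.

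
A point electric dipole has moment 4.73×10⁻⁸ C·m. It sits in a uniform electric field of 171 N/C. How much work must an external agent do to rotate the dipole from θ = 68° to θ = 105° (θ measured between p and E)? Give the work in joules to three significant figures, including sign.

W_ext = ΔU = U(θ₂) − U(θ₁) = −pE cosθ₂ − (−pE cosθ₁) = pE(cosθ₁ − cosθ₂).
W = (4.73×10⁻⁸)(171)·(cos68° − cos105°) = (8.088×10⁻⁶)·(+0.6334) = 5.123×10⁻⁶ J.

W ≈ 5.12×10⁻⁶ J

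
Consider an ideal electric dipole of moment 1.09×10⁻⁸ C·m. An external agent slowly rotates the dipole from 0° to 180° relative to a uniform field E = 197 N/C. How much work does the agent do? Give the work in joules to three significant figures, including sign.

W_ext = ΔU = U(θ₂) − U(θ₁) = −pE cosθ₂ − (−pE cosθ₁) = pE(cosθ₁ − cosθ₂).
W = (1.09×10⁻⁸)(197)·(cos0° − cos180°) = (2.147×10⁻⁶)·(+2.0000) = 4.295×10⁻⁶ J.

W ≈ 4.29×10⁻⁶ J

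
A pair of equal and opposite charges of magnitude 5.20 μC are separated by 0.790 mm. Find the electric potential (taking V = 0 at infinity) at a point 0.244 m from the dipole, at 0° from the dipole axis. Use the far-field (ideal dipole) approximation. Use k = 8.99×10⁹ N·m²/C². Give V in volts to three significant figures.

Dipole moment p = qd = (5.20×10⁻⁶ C)(7.90×10⁻⁴ m) = 4.108×10⁻⁹ C·m.
The dipole potential is V = kp cosθ / r².
V = (8.99×10⁹)(4.108×10⁻⁹)·cos0° / (0.244)² = 620.3 V.

V ≈ 620 V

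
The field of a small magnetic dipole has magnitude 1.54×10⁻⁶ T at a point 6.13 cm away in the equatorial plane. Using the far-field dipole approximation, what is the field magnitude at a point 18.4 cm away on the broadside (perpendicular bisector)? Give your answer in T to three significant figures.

Dipole fields scale as 1/r³ in the far field; the geometry is the same at both points.
B₂ = B₁ · (r₁/r₂)³ = 1.54×10⁻⁶ · (6.13/18.4)³.
(r₁/r₂)³ = (0.3332)³ = 0.03698.
B₂ ≈ 5.694×10⁻⁸ T.

B ≈ 5.69×10⁻⁸ T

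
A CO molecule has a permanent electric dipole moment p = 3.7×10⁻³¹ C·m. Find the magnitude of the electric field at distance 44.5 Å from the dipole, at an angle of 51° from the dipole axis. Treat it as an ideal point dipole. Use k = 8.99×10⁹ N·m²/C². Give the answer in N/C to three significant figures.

E ≈ 5.58×10⁴ N/C

At angle θ the dipole field magnitude is E = (kp/r³)·√(1 + 3cos²θ).
kp/r³ = (8.99×10⁹)(3.70×10⁻³¹) / (4.45×10⁻⁹)³ = 3.775×10⁴ N/C.
√(1 + 3cos²51°) = √(1 + 3·0.3960) = √2.1881 ≈ 1.4792.
E ≈ 3.775×10⁴ × 1.479 = 5.584×10⁴ N/C.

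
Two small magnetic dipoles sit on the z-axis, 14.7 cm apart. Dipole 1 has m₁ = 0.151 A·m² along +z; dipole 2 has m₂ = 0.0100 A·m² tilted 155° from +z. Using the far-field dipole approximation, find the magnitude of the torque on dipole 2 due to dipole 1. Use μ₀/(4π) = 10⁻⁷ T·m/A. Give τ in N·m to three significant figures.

Dipole B is on the axis of dipole A, so B₁ there is axial: B₁ = (μ₀/4π)·2m₁/r³ along +z.
B₁ = 2(10⁻⁷)(0.151)/(0.147)³ = 9.507×10⁻⁶ T.
τ = m₂ B₁ sinθ.
τ = (0.0100)(9.507×10⁻⁶)·sin155° = 4.018×10⁻⁸ N·m.

τ ≈ 4.02×10⁻⁸ N·m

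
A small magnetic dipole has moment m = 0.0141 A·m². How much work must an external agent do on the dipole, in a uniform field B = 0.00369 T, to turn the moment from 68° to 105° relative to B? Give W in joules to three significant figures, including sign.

W ≈ 3.30×10⁻⁵ J

W_ext = ΔU = −mB cosθ₂ + mB cosθ₁ = mB(cosθ₁ − cosθ₂).
W = (0.0141)(0.00369)·(cos68° − cos105°) = (5.203×10⁻⁵)·(+0.6334) = 3.296×10⁻⁵ J.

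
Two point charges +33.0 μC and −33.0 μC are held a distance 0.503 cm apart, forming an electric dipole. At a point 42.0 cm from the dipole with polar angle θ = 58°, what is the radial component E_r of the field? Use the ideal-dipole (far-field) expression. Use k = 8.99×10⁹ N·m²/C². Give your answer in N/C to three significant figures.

E_r ≈ 2.13×10⁴ N/C

Dipole moment p = qd = (3.30×10⁻⁵ C)(0.00503 m) = 1.66×10⁻⁷ C·m.
For a dipole, E_r = (2kp cosθ)/r³.
kp/r³ = (8.99×10⁹)(1.66×10⁻⁷)/(0.420)³ = 2.014×10⁴ N/C.
E_r = 2·2.014×10⁴·cos58° = 2.135×10⁴ N/C.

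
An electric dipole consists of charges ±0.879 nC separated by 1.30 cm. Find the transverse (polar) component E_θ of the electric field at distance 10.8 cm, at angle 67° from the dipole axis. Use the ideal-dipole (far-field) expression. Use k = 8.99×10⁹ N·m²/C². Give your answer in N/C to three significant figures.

Dipole moment p = qd = (8.79×10⁻¹⁰ C)(0.0130 m) = 1.143×10⁻¹¹ C·m.
For a dipole, E_θ = (kp sinθ)/r³.
kp/r³ = (8.99×10⁹)(1.143×10⁻¹¹)/(0.108)³ = 81.57 N/C.
E_θ = 81.57·sin67° = 75.09 N/C.

E_θ ≈ 75.1 N/C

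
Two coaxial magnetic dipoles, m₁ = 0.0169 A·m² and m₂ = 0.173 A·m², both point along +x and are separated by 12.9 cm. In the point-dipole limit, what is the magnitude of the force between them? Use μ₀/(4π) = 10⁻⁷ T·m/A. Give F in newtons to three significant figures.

F ≈ 6.33×10⁻⁶ N

On-axis B of dipole 1: B = (μ₀/4π)·2m₁/r³. Force on dipole 2: F = m₂·dB/dr.
dB/dr = −(μ₀/4π)·6m₁/r⁴, so |F| = (μ₀/4π)·6m₁m₂/r⁴.
F = 6(10⁻⁷)(0.0169)(0.173)/(0.129)⁴ = 6.335×10⁻⁶ N.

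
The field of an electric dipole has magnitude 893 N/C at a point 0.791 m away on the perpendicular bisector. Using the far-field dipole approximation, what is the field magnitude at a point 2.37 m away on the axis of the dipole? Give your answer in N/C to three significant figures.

Dipole fields scale as 1/r³ in the far field.
The axial field is twice the equatorial field at the same r, so the geometry factor is 2/1.
E₂ = E₁ · (2/1) · (r₁/r₂)³ = 893 · 2 · (0.791/2.37)³.
(r₁/r₂)³ = (0.3338)³ = 0.03718.
E₂ ≈ 66.40 N/C.

E ≈ 66.4 N/C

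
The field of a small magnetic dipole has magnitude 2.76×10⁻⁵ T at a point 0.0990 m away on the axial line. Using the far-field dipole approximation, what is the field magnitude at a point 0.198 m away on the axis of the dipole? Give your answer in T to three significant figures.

Dipole fields scale as 1/r³ in the far field; the geometry is the same at both points.
B₂ = B₁ · (r₁/r₂)³ = 2.76×10⁻⁵ · (0.0990/0.198)³.
(r₁/r₂)³ = (0.5)³ = 0.125.
B₂ ≈ 3.450×10⁻⁶ T.

B ≈ 3.45×10⁻⁶ T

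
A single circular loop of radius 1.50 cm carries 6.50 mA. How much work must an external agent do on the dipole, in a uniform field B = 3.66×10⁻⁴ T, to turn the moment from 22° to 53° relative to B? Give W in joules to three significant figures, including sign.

Magnetic moment m = IA = Iπa² = (0.00650)·π·(0.0150)² = 4.595×10⁻⁶ A·m².
W_ext = ΔU = −mB cosθ₂ + mB cosθ₁ = mB(cosθ₁ − cosθ₂).
W = (4.595×10⁻⁶)(3.66×10⁻⁴)·(cos22° − cos53°) = (1.682×10⁻⁹)·(+0.3254) = 5.472×10⁻¹⁰ J.

W ≈ 5.47×10⁻¹⁰ J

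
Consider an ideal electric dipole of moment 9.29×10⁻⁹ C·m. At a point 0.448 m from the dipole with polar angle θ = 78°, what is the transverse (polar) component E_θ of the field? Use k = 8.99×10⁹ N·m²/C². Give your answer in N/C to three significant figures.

E_θ ≈ 909 N/C

For a dipole, E_θ = (kp sinθ)/r³.
kp/r³ = (8.99×10⁹)(9.29×10⁻⁹)/(0.448)³ = 928.8 N/C.
E_θ = 928.8·sin78° = 908.5 N/C.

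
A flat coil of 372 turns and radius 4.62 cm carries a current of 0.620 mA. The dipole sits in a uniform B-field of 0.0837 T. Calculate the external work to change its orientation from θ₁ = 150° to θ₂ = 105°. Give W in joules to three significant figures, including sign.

W ≈ -7.86×10⁻⁵ J

m = NIA = NIπa² = 372·(6.20×10⁻⁴)·π·(0.0462)² = 0.001547 A·m².
W_ext = ΔU = −mB cosθ₂ + mB cosθ₁ = mB(cosθ₁ − cosθ₂).
W = (0.001547)(0.0837)·(cos150° − cos105°) = (1.295×10⁻⁴)·(-0.6072) = -7.862×10⁻⁵ J.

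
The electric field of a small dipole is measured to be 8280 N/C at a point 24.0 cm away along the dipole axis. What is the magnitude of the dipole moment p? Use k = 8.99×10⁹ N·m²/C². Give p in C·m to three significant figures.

On axis E = 2kp/r³, so p = Er³/(2k).
p = (8280)·(0.240)³ / (2·8.99×10⁹) = 6.366×10⁻⁹ C·m.

p ≈ 6.37×10⁻⁹ C·m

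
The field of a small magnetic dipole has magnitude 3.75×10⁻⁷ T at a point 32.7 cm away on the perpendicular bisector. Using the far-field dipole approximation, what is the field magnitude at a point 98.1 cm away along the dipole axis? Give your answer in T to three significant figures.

Dipole fields scale as 1/r³ in the far field.
The axial field is twice the equatorial field at the same r, so the geometry factor is 2/1.
B₂ = B₁ · (2/1) · (r₁/r₂)³ = 3.75×10⁻⁷ · 2 · (32.7/98.1)³.
(r₁/r₂)³ = (0.3333)³ = 0.03704.
B₂ ≈ 2.778×10⁻⁸ T.

B ≈ 2.78×10⁻⁸ T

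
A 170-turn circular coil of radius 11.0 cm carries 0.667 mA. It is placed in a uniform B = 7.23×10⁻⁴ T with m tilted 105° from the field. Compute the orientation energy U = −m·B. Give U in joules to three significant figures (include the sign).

U ≈ 8.07×10⁻⁷ J

m = NIA = NIπa² = 170·(6.67×10⁻⁴)·π·(0.110)² = 0.00431 A·m².
U = −m·B = −mB cosθ.
U = −(0.00431)(7.23×10⁻⁴)·cos105° = 8.065×10⁻⁷ J.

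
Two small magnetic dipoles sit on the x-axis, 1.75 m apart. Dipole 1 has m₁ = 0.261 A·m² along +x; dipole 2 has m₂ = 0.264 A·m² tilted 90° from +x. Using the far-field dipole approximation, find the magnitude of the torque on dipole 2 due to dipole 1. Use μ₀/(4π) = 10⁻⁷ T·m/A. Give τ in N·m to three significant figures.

Dipole B is on the axis of dipole A, so B₁ there is axial: B₁ = (μ₀/4π)·2m₁/r³ along +x.
B₁ = 2(10⁻⁷)(0.261)/(1.75)³ = 9.740×10⁻⁹ T.
τ = m₂ B₁ sinθ.
τ = (0.264)(9.740×10⁻⁹)·sin90° = 2.571×10⁻⁹ N·m.

τ ≈ 2.57×10⁻⁹ N·m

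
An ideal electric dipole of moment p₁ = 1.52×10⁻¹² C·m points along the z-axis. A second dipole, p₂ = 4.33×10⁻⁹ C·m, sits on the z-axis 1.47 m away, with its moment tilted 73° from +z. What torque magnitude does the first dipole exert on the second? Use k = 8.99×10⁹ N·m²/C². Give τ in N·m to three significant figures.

The second dipole sits on the axis of the first, so the field there is axial: E₁ = 2kp₁/r³ along +z.
E₁ = 2(8.99×10⁹)(1.52×10⁻¹²)/(1.47)³ = 0.008604 N/C.
Torque on the second dipole: τ = p₂ E₁ sinθ.
τ = (4.33×10⁻⁹)(0.008604)·sin73° = 3.563×10⁻¹¹ N·m.

τ ≈ 3.56×10⁻¹¹ N·m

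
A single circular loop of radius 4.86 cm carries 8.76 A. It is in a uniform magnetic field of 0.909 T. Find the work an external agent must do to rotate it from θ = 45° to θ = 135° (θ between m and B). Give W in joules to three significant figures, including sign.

W ≈ 0.0836 J

Magnetic moment m = IA = Iπa² = (8.76)·π·(0.0486)² = 0.0650 A·m².
W_ext = ΔU = −mB cosθ₂ + mB cosθ₁ = mB(cosθ₁ − cosθ₂).
W = (0.0650)(0.909)·(cos45° − cos135°) = (0.05909)·(+1.4142) = 0.08356 J.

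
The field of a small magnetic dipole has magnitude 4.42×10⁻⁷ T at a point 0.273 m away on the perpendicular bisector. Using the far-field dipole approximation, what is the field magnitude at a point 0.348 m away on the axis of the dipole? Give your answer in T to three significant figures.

B ≈ 4.27×10⁻⁷ T

Dipole fields scale as 1/r³ in the far field.
The axial field is twice the equatorial field at the same r, so the geometry factor is 2/1.
B₂ = B₁ · (2/1) · (r₁/r₂)³ = 4.42×10⁻⁷ · 2 · (0.273/0.348)³.
(r₁/r₂)³ = (0.7845)³ = 0.4828.
B₂ ≈ 4.268×10⁻⁷ T.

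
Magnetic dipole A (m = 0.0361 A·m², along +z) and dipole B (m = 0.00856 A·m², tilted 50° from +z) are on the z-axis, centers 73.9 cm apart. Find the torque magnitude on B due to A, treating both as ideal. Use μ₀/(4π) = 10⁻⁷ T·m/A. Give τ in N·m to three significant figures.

τ ≈ 1.17×10⁻¹⁰ N·m

Dipole B is on the axis of dipole A, so B₁ there is axial: B₁ = (μ₀/4π)·2m₁/r³ along +z.
B₁ = 2(10⁻⁷)(0.0361)/(0.739)³ = 1.789×10⁻⁸ T.
τ = m₂ B₁ sinθ.
τ = (0.00856)(1.789×10⁻⁸)·sin50° = 1.173×10⁻¹⁰ N·m.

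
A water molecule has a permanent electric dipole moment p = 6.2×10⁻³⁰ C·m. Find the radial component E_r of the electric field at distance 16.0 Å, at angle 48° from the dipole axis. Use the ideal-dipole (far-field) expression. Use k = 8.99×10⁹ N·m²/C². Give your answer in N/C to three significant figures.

E_r ≈ 1.82×10⁷ N/C

For a dipole, E_r = (2kp cosθ)/r³.
kp/r³ = (8.99×10⁹)(6.20×10⁻³⁰)/(1.60×10⁻⁹)³ = 1.361×10⁷ N/C.
E_r = 2·1.361×10⁷·cos48° = 1.821×10⁷ N/C.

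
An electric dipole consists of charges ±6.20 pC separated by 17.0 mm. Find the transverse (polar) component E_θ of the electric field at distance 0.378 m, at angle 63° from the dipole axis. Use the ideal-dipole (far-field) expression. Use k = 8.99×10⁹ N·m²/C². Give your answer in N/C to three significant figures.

Dipole moment p = qd = (6.20×10⁻¹² C)(0.0170 m) = 1.054×10⁻¹³ C·m.
For a dipole, E_θ = (kp sinθ)/r³.
kp/r³ = (8.99×10⁹)(1.054×10⁻¹³)/(0.378)³ = 0.01754 N/C.
E_θ = 0.01754·sin63° = 0.01563 N/C.

E_θ ≈ 0.0156 N/C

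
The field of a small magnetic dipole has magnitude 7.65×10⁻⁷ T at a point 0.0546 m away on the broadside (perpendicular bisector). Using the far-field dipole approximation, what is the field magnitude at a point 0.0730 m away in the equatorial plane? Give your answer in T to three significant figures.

Dipole fields scale as 1/r³ in the far field; the geometry is the same at both points.
B₂ = B₁ · (r₁/r₂)³ = 7.65×10⁻⁷ · (0.0546/0.0730)³.
(r₁/r₂)³ = (0.7479)³ = 0.4184.
B₂ ≈ 3.201×10⁻⁷ T.

B ≈ 3.20×10⁻⁷ T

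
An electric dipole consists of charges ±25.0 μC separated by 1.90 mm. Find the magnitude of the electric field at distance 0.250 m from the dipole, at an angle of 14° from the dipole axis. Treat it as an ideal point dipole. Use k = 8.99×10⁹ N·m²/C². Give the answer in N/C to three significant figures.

Dipole moment p = qd = (2.50×10⁻⁵ C)(0.00190 m) = 4.75×10⁻⁸ C·m.
At angle θ the dipole field magnitude is E = (kp/r³)·√(1 + 3cos²θ).
kp/r³ = (8.99×10⁹)(4.75×10⁻⁸) / (0.250)³ = 2.733×10⁴ N/C.
√(1 + 3cos²14°) = √(1 + 3·0.9415) = √3.8244 ≈ 1.9556.
E ≈ 2.733×10⁴ × 1.956 = 5.345×10⁴ N/C.

E ≈ 5.34×10⁴ N/C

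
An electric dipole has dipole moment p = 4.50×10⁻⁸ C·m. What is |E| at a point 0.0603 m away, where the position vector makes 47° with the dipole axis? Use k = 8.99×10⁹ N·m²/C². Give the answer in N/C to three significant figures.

E ≈ 2.86×10⁶ N/C

At angle θ the dipole field magnitude is E = (kp/r³)·√(1 + 3cos²θ).
kp/r³ = (8.99×10⁹)(4.50×10⁻⁸) / (0.0603)³ = 1.845×10⁶ N/C.
√(1 + 3cos²47°) = √(1 + 3·0.4651) = √2.3954 ≈ 1.5477.
E ≈ 1.845×10⁶ × 1.548 = 2.856×10⁶ N/C.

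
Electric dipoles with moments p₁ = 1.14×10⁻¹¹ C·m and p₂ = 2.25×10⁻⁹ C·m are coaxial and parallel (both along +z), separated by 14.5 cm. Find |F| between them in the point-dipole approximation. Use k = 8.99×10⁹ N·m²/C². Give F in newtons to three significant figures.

F ≈ 3.13×10⁻⁶ N

On-axis field of dipole 1 at distance r: E = 2kp₁/r³. Force on dipole 2 is F = p₂·dE/dr (gradient along axis).
dE/dr = −6kp₁/r⁴, so |F| = 6kp₁p₂/r⁴ (attractive for aligned moments).
F = 6(8.99×10⁹)(1.14×10⁻¹¹)(2.25×10⁻⁹)/(0.145)⁴ = 3.130×10⁻⁶ N.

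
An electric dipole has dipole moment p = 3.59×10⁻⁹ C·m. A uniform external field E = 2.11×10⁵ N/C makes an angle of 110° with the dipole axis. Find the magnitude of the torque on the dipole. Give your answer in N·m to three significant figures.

τ ≈ 7.12×10⁻⁴ N·m

Torque on an electric dipole: τ = pE sinθ.
τ = (3.59×10⁻⁹)(2.11×10⁵)·sin110° = 7.118×10⁻⁴ N·m.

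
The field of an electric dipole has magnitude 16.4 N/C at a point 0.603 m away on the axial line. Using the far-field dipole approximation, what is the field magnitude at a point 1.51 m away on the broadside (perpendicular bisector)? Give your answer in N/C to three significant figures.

Dipole fields scale as 1/r³ in the far field.
The axial field is twice the equatorial field at the same r, so the geometry factor is 1/2.
E₂ = E₁ · (1/2) · (r₁/r₂)³ = 16.4 · 0.5 · (0.603/1.51)³.
(r₁/r₂)³ = (0.3993)³ = 0.06368.
E₂ ≈ 0.5222 N/C.

E ≈ 0.522 N/C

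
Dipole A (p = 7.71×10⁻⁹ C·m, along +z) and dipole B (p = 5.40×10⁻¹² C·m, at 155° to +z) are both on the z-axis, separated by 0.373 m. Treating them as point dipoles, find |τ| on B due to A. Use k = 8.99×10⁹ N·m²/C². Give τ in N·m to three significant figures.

The second dipole sits on the axis of the first, so the field there is axial: E₁ = 2kp₁/r³ along +z.
E₁ = 2(8.99×10⁹)(7.71×10⁻⁹)/(0.373)³ = 2671 N/C.
Torque on the second dipole: τ = p₂ E₁ sinθ.
τ = (5.40×10⁻¹²)(2671)·sin155° = 6.096×10⁻⁹ N·m.

τ ≈ 6.10×10⁻⁹ N·m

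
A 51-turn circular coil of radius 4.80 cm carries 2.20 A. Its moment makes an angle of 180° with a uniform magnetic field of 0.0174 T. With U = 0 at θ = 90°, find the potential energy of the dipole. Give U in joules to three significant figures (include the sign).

U ≈ 0.0141 J

m = NIA = NIπa² = 51·(2.20)·π·(0.0480)² = 0.8121 A·m².
U = −m·B = −mB cosθ.
U = −(0.8121)(0.0174)·cos180° = 0.01413 J.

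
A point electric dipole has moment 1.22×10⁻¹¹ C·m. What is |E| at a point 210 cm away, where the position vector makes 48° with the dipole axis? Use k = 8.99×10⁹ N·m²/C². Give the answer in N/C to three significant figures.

At angle θ the dipole field magnitude is E = (kp/r³)·√(1 + 3cos²θ).
kp/r³ = (8.99×10⁹)(1.22×10⁻¹¹) / (2.10)³ = 0.01184 N/C.
√(1 + 3cos²48°) = √(1 + 3·0.4477) = √2.3432 ≈ 1.5308.
E ≈ 0.01184 × 1.531 = 0.01813 N/C.

E ≈ 0.0181 N/C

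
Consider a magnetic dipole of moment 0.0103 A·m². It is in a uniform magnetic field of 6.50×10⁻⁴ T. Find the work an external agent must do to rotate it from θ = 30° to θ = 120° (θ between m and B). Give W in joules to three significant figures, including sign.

W_ext = ΔU = −mB cosθ₂ + mB cosθ₁ = mB(cosθ₁ − cosθ₂).
W = (0.0103)(6.50×10⁻⁴)·(cos30° − cos120°) = (6.695×10⁻⁶)·(+1.3660) = 9.146×10⁻⁶ J.

W ≈ 9.15×10⁻⁶ J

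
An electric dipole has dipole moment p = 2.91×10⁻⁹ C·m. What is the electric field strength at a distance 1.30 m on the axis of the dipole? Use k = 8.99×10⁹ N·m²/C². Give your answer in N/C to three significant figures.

On the dipole axis E = 2kp/r³.
E = 2·(8.99×10⁹)(2.91×10⁻⁹) / (1.30)³ = 23.82 N/C.

E ≈ 23.8 N/C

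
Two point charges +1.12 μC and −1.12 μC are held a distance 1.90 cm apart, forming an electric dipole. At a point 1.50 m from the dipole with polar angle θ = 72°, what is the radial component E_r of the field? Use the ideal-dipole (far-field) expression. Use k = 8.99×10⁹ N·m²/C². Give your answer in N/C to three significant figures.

E_r ≈ 35.0 N/C

Dipole moment p = qd = (1.12×10⁻⁶ C)(0.0190 m) = 2.128×10⁻⁸ C·m.
For a dipole, E_r = (2kp cosθ)/r³.
kp/r³ = (8.99×10⁹)(2.128×10⁻⁸)/(1.50)³ = 56.68 N/C.
E_r = 2·56.68·cos72° = 35.03 N/C.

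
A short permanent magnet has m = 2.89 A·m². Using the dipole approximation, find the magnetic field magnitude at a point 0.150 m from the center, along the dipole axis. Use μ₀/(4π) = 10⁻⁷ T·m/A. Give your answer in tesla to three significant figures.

On axis B = (μ₀/4π)·2m/r³.
B = 2·(10⁻⁷)·(2.89) / (0.150)³ = 1.713×10⁻⁴ T.

B ≈ 1.71×10⁻⁴ T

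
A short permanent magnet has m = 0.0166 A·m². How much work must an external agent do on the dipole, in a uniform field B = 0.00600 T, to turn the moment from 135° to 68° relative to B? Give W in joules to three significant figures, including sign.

W_ext = ΔU = −mB cosθ₂ + mB cosθ₁ = mB(cosθ₁ − cosθ₂).
W = (0.0166)(0.00600)·(cos135° − cos68°) = (9.960×10⁻⁵)·(-1.0817) = -1.077×10⁻⁴ J.

W ≈ -1.08×10⁻⁴ J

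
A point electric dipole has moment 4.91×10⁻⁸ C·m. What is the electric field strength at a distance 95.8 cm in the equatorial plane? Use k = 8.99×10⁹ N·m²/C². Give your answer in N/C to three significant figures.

E ≈ 502 N/C

On the perpendicular bisector E = kp/r³ (half the axial value at the same distance).
E = (8.99×10⁹)(4.91×10⁻⁸) / (0.958)³ = 502.0 N/C.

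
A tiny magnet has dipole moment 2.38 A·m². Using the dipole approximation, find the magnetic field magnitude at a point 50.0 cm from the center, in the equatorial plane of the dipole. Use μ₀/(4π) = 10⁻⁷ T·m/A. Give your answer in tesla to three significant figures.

In the equatorial plane B = (μ₀/4π)·m/r³ (half the axial value).
B = (10⁻⁷)·(2.38) / (0.500)³ = 1.904×10⁻⁶ T.

B ≈ 1.90×10⁻⁶ T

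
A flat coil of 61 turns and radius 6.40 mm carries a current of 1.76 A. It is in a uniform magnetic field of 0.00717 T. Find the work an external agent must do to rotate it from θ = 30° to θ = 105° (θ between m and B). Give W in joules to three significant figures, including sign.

W ≈ 1.11×10⁻⁴ J

m = NIA = NIπa² = 61·(1.76)·π·(0.00640)² = 0.01382 A·m².
W_ext = ΔU = −mB cosθ₂ + mB cosθ₁ = mB(cosθ₁ − cosθ₂).
W = (0.01382)(0.00717)·(cos30° − cos105°) = (9.909×10⁻⁵)·(+1.1248) = 1.115×10⁻⁴ J.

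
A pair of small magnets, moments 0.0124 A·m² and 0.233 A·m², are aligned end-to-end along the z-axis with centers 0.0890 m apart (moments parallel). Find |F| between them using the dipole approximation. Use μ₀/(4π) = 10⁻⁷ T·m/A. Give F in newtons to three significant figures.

F ≈ 2.76×10⁻⁵ N

On-axis B of dipole 1: B = (μ₀/4π)·2m₁/r³. Force on dipole 2: F = m₂·dB/dr.
dB/dr = −(μ₀/4π)·6m₁/r⁴, so |F| = (μ₀/4π)·6m₁m₂/r⁴.
F = 6(10⁻⁷)(0.0124)(0.233)/(0.0890)⁴ = 2.763×10⁻⁵ N.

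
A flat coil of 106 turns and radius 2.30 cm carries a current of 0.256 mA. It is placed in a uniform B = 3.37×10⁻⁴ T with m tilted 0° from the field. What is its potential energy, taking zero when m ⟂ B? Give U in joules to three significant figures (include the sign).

U ≈ -1.52×10⁻⁸ J

m = NIA = NIπa² = 106·(2.56×10⁻⁴)·π·(0.0230)² = 4.51×10⁻⁵ A·m².
U = −m·B = −mB cosθ.
U = −(4.51×10⁻⁵)(3.37×10⁻⁴)·cos0° = -1.520×10⁻⁸ J.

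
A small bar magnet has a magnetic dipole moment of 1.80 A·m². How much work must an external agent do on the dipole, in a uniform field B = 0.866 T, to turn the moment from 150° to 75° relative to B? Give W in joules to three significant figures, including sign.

W ≈ -1.75 J

W_ext = ΔU = −mB cosθ₂ + mB cosθ₁ = mB(cosθ₁ − cosθ₂).
W = (1.80)(0.866)·(cos150° − cos75°) = (1.559)·(-1.1248) = -1.753 J.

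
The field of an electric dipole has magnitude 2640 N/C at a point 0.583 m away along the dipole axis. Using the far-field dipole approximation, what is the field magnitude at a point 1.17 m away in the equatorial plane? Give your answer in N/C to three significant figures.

E ≈ 163 N/C

Dipole fields scale as 1/r³ in the far field.
The axial field is twice the equatorial field at the same r, so the geometry factor is 1/2.
E₂ = E₁ · (1/2) · (r₁/r₂)³ = 2640 · 0.5 · (0.583/1.17)³.
(r₁/r₂)³ = (0.4983)³ = 0.1237.
E₂ ≈ 163.3 N/C.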